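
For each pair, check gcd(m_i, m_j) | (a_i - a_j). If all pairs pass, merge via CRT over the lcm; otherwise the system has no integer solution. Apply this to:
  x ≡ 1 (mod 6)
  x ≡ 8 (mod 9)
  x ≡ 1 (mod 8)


Moduli 6, 9, 8 are not pairwise coprime, so CRT works modulo lcm(m_i) when all pairwise compatibility conditions hold.
Pairwise compatibility: gcd(m_i, m_j) must divide a_i - a_j for every pair.
Merge one congruence at a time:
  Start: x ≡ 1 (mod 6).
  Combine with x ≡ 8 (mod 9): gcd(6, 9) = 3, and 8 - 1 = 7 is NOT divisible by 3.
    ⇒ system is inconsistent (no integer solution).

No solution (the system is inconsistent).


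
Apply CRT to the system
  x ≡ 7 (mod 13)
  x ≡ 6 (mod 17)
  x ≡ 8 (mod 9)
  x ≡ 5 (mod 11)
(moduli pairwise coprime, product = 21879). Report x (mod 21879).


Product of moduli M = 13 · 17 · 9 · 11 = 21879.
Merge one congruence at a time:
  Start: x ≡ 7 (mod 13).
  Combine with x ≡ 6 (mod 17); new modulus lcm = 221.
    Write x = 7 + 13·t and substitute into x ≡ 6 (mod 17): 13·t ≡ 6 − 7 = -1 (mod 17).
    Reduce coefficients mod 17: 13·t ≡ 16 (mod 17).
    The inverse of 13 mod 17 is 4 (since 13·4 = 52 = 3·17 + 1), so t ≡ 4·16 = 64 ≡ 13 (mod 17).
    Then x = 7 + 13·13 = 176, valid modulo lcm(13, 17) = 221: x ≡ 176 (mod 221).
  Combine with x ≡ 8 (mod 9); new modulus lcm = 1989.
    Write x = 176 + 221·t and substitute into x ≡ 8 (mod 9): 221·t ≡ 8 − 176 = -168 (mod 9).
    Reduce coefficients mod 9: 5·t ≡ 3 (mod 9).
    The inverse of 5 mod 9 is 2 (since 5·2 = 10 = 1·9 + 1), so t ≡ 2·3 = 6 ≡ 6 (mod 9).
    Then x = 176 + 221·6 = 1502, valid modulo lcm(221, 9) = 1989: x ≡ 1502 (mod 1989).
  Combine with x ≡ 5 (mod 11); new modulus lcm = 21879.
    Write x = 1502 + 1989·t and substitute into x ≡ 5 (mod 11): 1989·t ≡ 5 − 1502 = -1497 (mod 11).
    Reduce coefficients mod 11: 9·t ≡ 10 (mod 11).
    The inverse of 9 mod 11 is 5 (since 9·5 = 45 = 4·11 + 1), so t ≡ 5·10 = 50 ≡ 6 (mod 11).
    Then x = 1502 + 1989·6 = 13436, valid modulo lcm(1989, 11) = 21879: x ≡ 13436 (mod 21879).
Verify against each original: 13436 mod 13 = 7, 13436 mod 17 = 6, 13436 mod 9 = 8, 13436 mod 11 = 5.

x ≡ 13436 (mod 21879).


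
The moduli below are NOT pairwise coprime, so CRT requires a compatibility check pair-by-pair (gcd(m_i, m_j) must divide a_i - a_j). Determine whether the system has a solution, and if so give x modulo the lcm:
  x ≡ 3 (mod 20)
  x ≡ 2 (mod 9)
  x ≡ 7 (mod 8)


Moduli 20, 9, 8 are not pairwise coprime, so CRT works modulo lcm(m_i) when all pairwise compatibility conditions hold.
Pairwise compatibility: gcd(m_i, m_j) must divide a_i - a_j for every pair.
Merge one congruence at a time:
  Start: x ≡ 3 (mod 20).
  Combine with x ≡ 2 (mod 9): gcd(20, 9) = 1; 2 - 3 = -1, which IS divisible by 1, so compatible.
    Write x = 3 + 20·t and substitute into x ≡ 2 (mod 9): 20·t ≡ 2 − 3 = -1 (mod 9).
    Reduce coefficients mod 9: 2·t ≡ 8 (mod 9).
    The inverse of 2 mod 9 is 5 (since 2·5 = 10 = 1·9 + 1), so t ≡ 5·8 = 40 ≡ 4 (mod 9).
    Then x = 3 + 20·4 = 83, valid modulo lcm(20, 9) = 180: x ≡ 83 (mod 180).
  Combine with x ≡ 7 (mod 8): gcd(180, 8) = 4; 7 - 83 = -76, which IS divisible by 4, so compatible.
    Write x = 83 + 180·t and substitute into x ≡ 7 (mod 8): 180·t ≡ 7 − 83 = -76 (mod 8).
    Divide the congruence (and modulus) by g = 4: 45·t ≡ -19 (mod 2).
    Reduce coefficients mod 2: 1·t ≡ 1 (mod 2).
    So t ≡ 1 (mod 2).
    Then x = 83 + 180·1 = 263, valid modulo lcm(180, 8) = 360: x ≡ 263 (mod 360).
Verify: 263 mod 20 = 3, 263 mod 9 = 2, 263 mod 8 = 7.

x ≡ 263 (mod 360).


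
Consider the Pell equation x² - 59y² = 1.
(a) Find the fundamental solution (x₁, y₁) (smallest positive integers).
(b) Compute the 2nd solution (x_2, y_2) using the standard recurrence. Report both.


Step 1: Find the fundamental solution (x₁, y₁) of x² - 59y² = 1.
  Expand √59 as a continued fraction. a₀ = ⌊√59⌋ = 7; iterate m_{k+1} = d_k·a_k − m_k, d_{k+1} = (59 − m_{k+1}²)/d_k, a_{k+1} = ⌊(a₀ + m_{k+1})/d_{k+1}⌋ (starting m₀ = 0, d₀ = 1), with convergents p_k = a_k·p_{k-1} + p_{k-2}, q_k = a_k·q_{k-1} + q_{k-2} (p₋₁ = 1, q₋₁ = 0):
  k = 0: a₀ = 7; p₀/q₀ = 7/1; p₀² − 59·q₀² = 49 − 59 = -10.
  k = 1: m = 7, d = 10, a = ⌊(7 + 7)/10⌋ = 1; p/q = (1·7 + 1)/(1·1 + 0) = 8/1; p² − 59·q² = 64 − 59 = 5.
  k = 2: m = 3, d = 5, a = ⌊(7 + 3)/5⌋ = 2; p/q = (2·8 + 7)/(2·1 + 1) = 23/3; p² − 59·q² = 529 − 531 = -2.
  k = 3: m = 7, d = 2, a = ⌊(7 + 7)/2⌋ = 7; p/q = (7·23 + 8)/(7·3 + 1) = 169/22; p² − 59·q² = 28561 − 28556 = 5.
  k = 4: m = 7, d = 5, a = ⌊(7 + 7)/5⌋ = 2; p/q = (2·169 + 23)/(2·22 + 3) = 361/47; p² − 59·q² = 130321 − 130331 = -10.
  k = 5: m = 3, d = 10, a = ⌊(7 + 3)/10⌋ = 1; p/q = (1·361 + 169)/(1·47 + 22) = 530/69; p² − 59·q² = 280900 − 280899 = 1.
  The first convergent with p² − 59·q² = 1 gives the fundamental solution (x₁, y₁) = (530, 69).
Step 2: Apply the recurrence (x_{n+1}, y_{n+1}) = (x₁x_n + 59y₁y_n, x₁y_n + y₁x_n) repeatedly.
  From (x_1, y_1) = (530, 69): x_2 = 530·530 + 59·69·69 = 561799; y_2 = 530·69 + 69·530 = 73140.
Step 3: Verify x_2² - 59·y_2² = 315618116401 - 315618116400 = 1 (should be 1). ✓

(x_1, y_1) = (530, 69); (x_2, y_2) = (561799, 73140).


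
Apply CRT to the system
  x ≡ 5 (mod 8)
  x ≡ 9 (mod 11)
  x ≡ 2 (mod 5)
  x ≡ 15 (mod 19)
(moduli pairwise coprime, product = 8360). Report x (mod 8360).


Product of moduli M = 8 · 11 · 5 · 19 = 8360.
Merge one congruence at a time:
  Start: x ≡ 5 (mod 8).
  Combine with x ≡ 9 (mod 11); new modulus lcm = 88.
    Write x = 5 + 8·t and substitute into x ≡ 9 (mod 11): 8·t ≡ 9 − 5 = 4 (mod 11).
    The inverse of 8 mod 11 is 7 (since 8·7 = 56 = 5·11 + 1), so t ≡ 7·4 = 28 ≡ 6 (mod 11).
    Then x = 5 + 8·6 = 53, valid modulo lcm(8, 11) = 88: x ≡ 53 (mod 88).
  Combine with x ≡ 2 (mod 5); new modulus lcm = 440.
    Write x = 53 + 88·t and substitute into x ≡ 2 (mod 5): 88·t ≡ 2 − 53 = -51 (mod 5).
    Reduce coefficients mod 5: 3·t ≡ 4 (mod 5).
    The inverse of 3 mod 5 is 2 (since 3·2 = 6 = 1·5 + 1), so t ≡ 2·4 = 8 ≡ 3 (mod 5).
    Then x = 53 + 88·3 = 317, valid modulo lcm(88, 5) = 440: x ≡ 317 (mod 440).
  Combine with x ≡ 15 (mod 19); new modulus lcm = 8360.
    Write x = 317 + 440·t and substitute into x ≡ 15 (mod 19): 440·t ≡ 15 − 317 = -302 (mod 19).
    Reduce coefficients mod 19: 3·t ≡ 2 (mod 19).
    The inverse of 3 mod 19 is 13 (since 3·13 = 39 = 2·19 + 1), so t ≡ 13·2 = 26 ≡ 7 (mod 19).
    Then x = 317 + 440·7 = 3397, valid modulo lcm(440, 19) = 8360: x ≡ 3397 (mod 8360).
Verify against each original: 3397 mod 8 = 5, 3397 mod 11 = 9, 3397 mod 5 = 2, 3397 mod 19 = 15.

x ≡ 3397 (mod 8360).


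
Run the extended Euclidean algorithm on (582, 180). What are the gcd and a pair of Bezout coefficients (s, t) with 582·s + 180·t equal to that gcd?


Euclidean algorithm on (582, 180) — divide until remainder is 0:
  582 = 3 · 180 + 42
  180 = 4 · 42 + 12
  42 = 3 · 12 + 6
  12 = 2 · 6 + 0
gcd(582, 180) = 6.
Track Bezout coefficients alongside the remainders: start with r₀ = 582 = a·1 + b·0 (s = 1, t = 0) and r₁ = 180 = a·0 + b·1 (s = 0, t = 1); each new remainder r_{k+1} = r_{k-1} − q_k·r_k inherits s_{k+1} = s_{k-1} − q_k·s_k, t_{k+1} = t_{k-1} − q_k·t_k, so r_k = a·s_k + b·t_k at every step:
  q = 3: r = 42, s = 1 − 3·0 = 1, t = 0 − 3·1 = -3  (check: 582·1 + 180·(-3) = 42)
  q = 4: r = 12, s = 0 − 4·1 = -4, t = 1 − 4·(-3) = 13  (check: 582·(-4) + 180·13 = 12)
  q = 3: r = 6, s = 1 − 3·(-4) = 13, t = -3 − 3·13 = -42  (check: 582·13 + 180·(-42) = 6)
The row with r = 6 (the gcd) gives the Bezout coefficients s = 13, t = -42.
Result: 582 · (13) + 180 · (-42) = 6.

gcd(582, 180) = 6; s = 13, t = -42 (check: 582·13 + 180·(-42) = 6).


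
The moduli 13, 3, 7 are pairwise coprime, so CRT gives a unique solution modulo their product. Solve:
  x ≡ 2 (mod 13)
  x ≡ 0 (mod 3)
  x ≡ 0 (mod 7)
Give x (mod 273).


Moduli 13, 3, 7 are pairwise coprime; by CRT there is a unique solution modulo M = 13 · 3 · 7 = 273.
Solve pairwise, accumulating the modulus:
  Start with x ≡ 2 (mod 13).
  Combine with x ≡ 0 (mod 3): since gcd(13, 3) = 1, we get a unique residue mod 39.
    Write x = 2 + 13·t and substitute into x ≡ 0 (mod 3): 13·t ≡ 0 − 2 = -2 (mod 3).
    Reduce coefficients mod 3: 1·t ≡ 1 (mod 3).
    So t ≡ 1 (mod 3).
    Then x = 2 + 13·1 = 15, valid modulo lcm(13, 3) = 39: x ≡ 15 (mod 39).
  Combine with x ≡ 0 (mod 7): since gcd(39, 7) = 1, we get a unique residue mod 273.
    Write x = 15 + 39·t and substitute into x ≡ 0 (mod 7): 39·t ≡ 0 − 15 = -15 (mod 7).
    Reduce coefficients mod 7: 4·t ≡ 6 (mod 7).
    The inverse of 4 mod 7 is 2 (since 4·2 = 8 = 1·7 + 1), so t ≡ 2·6 = 12 ≡ 5 (mod 7).
    Then x = 15 + 39·5 = 210, valid modulo lcm(39, 7) = 273: x ≡ 210 (mod 273).
Verify: 210 mod 13 = 2 ✓, 210 mod 3 = 0 ✓, 210 mod 7 = 0 ✓.

x ≡ 210 (mod 273).


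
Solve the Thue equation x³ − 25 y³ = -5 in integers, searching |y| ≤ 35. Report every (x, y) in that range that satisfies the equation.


The equation is x³ - 25y³ = -5. For fixed y, x³ = 25·y³ − 5, so a solution requires the RHS to be a perfect cube.
Strategy: iterate y from -35 to 35, compute RHS = 25·y³ − 5, and check whether it is a (positive or negative) perfect cube.
Check small values of y:
  y = 0: RHS = -5 is not a perfect cube.
  y = 1: RHS = 20 is not a perfect cube.
  y = -1: RHS = -30 is not a perfect cube.
  y = 2: RHS = 195 is not a perfect cube.
  y = -2: RHS = -205 is not a perfect cube.
  y = 3: RHS = 670 is not a perfect cube.
  y = -3: RHS = -680 is not a perfect cube.
Continuing the search up to |y| = 35 finds no solutions either.
No (x, y) in the scanned range satisfies the equation.

No integer solutions with |y| ≤ 35.


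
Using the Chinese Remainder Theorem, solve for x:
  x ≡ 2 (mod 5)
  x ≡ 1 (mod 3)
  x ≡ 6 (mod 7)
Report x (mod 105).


Moduli 5, 3, 7 are pairwise coprime; by CRT there is a unique solution modulo M = 5 · 3 · 7 = 105.
Solve pairwise, accumulating the modulus:
  Start with x ≡ 2 (mod 5).
  Combine with x ≡ 1 (mod 3): since gcd(5, 3) = 1, we get a unique residue mod 15.
    Write x = 2 + 5·t and substitute into x ≡ 1 (mod 3): 5·t ≡ 1 − 2 = -1 (mod 3).
    Reduce coefficients mod 3: 2·t ≡ 2 (mod 3).
    The inverse of 2 mod 3 is 2 (since 2·2 = 4 = 1·3 + 1), so t ≡ 2·2 = 4 ≡ 1 (mod 3).
    Then x = 2 + 5·1 = 7, valid modulo lcm(5, 3) = 15: x ≡ 7 (mod 15).
  Combine with x ≡ 6 (mod 7): since gcd(15, 7) = 1, we get a unique residue mod 105.
    Write x = 7 + 15·t and substitute into x ≡ 6 (mod 7): 15·t ≡ 6 − 7 = -1 (mod 7).
    Reduce coefficients mod 7: 1·t ≡ 6 (mod 7).
    So t ≡ 6 (mod 7).
    Then x = 7 + 15·6 = 97, valid modulo lcm(15, 7) = 105: x ≡ 97 (mod 105).
Verify: 97 mod 5 = 2 ✓, 97 mod 3 = 1 ✓, 97 mod 7 = 6 ✓.

x ≡ 97 (mod 105).


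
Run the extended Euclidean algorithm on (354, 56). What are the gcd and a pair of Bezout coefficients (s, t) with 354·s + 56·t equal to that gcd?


Euclidean algorithm on (354, 56) — divide until remainder is 0:
  354 = 6 · 56 + 18
  56 = 3 · 18 + 2
  18 = 9 · 2 + 0
gcd(354, 56) = 2.
Track Bezout coefficients alongside the remainders: start with r₀ = 354 = a·1 + b·0 (s = 1, t = 0) and r₁ = 56 = a·0 + b·1 (s = 0, t = 1); each new remainder r_{k+1} = r_{k-1} − q_k·r_k inherits s_{k+1} = s_{k-1} − q_k·s_k, t_{k+1} = t_{k-1} − q_k·t_k, so r_k = a·s_k + b·t_k at every step:
  q = 6: r = 18, s = 1 − 6·0 = 1, t = 0 − 6·1 = -6  (check: 354·1 + 56·(-6) = 18)
  q = 3: r = 2, s = 0 − 3·1 = -3, t = 1 − 3·(-6) = 19  (check: 354·(-3) + 56·19 = 2)
The row with r = 2 (the gcd) gives the Bezout coefficients s = -3, t = 19.
Result: 354 · (-3) + 56 · (19) = 2.

gcd(354, 56) = 2; s = -3, t = 19 (check: 354·(-3) + 56·19 = 2).


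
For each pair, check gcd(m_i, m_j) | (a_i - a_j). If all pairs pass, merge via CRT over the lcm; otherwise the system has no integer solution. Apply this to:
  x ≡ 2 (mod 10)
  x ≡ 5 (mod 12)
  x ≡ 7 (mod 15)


Moduli 10, 12, 15 are not pairwise coprime, so CRT works modulo lcm(m_i) when all pairwise compatibility conditions hold.
Pairwise compatibility: gcd(m_i, m_j) must divide a_i - a_j for every pair.
Merge one congruence at a time:
  Start: x ≡ 2 (mod 10).
  Combine with x ≡ 5 (mod 12): gcd(10, 12) = 2, and 5 - 2 = 3 is NOT divisible by 2.
    ⇒ system is inconsistent (no integer solution).

No solution (the system is inconsistent).


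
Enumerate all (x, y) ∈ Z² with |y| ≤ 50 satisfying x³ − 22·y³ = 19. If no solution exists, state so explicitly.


The equation is x³ - 22y³ = 19. For fixed y, x³ = 22·y³ + 19, so a solution requires the RHS to be a perfect cube.
Strategy: iterate y from -50 to 50, compute RHS = 22·y³ + 19, and check whether it is a (positive or negative) perfect cube.
Check small values of y:
  y = 0: RHS = 19 is not a perfect cube.
  y = 1: RHS = 41 is not a perfect cube.
  y = -1: RHS = -3 is not a perfect cube.
  y = 2: RHS = 195 is not a perfect cube.
  y = -2: RHS = -157 is not a perfect cube.
  y = 3: RHS = 613 is not a perfect cube.
  y = -3: RHS = -575 is not a perfect cube.
Continuing the search up to |y| = 50 finds no solutions either.
No (x, y) in the scanned range satisfies the equation.

No integer solutions with |y| ≤ 50.


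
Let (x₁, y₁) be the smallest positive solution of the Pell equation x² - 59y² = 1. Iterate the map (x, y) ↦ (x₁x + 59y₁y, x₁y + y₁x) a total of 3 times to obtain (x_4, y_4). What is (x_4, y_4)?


Step 1: Find the fundamental solution (x₁, y₁) of x² - 59y² = 1.
  Expand √59 as a continued fraction. a₀ = ⌊√59⌋ = 7; iterate m_{k+1} = d_k·a_k − m_k, d_{k+1} = (59 − m_{k+1}²)/d_k, a_{k+1} = ⌊(a₀ + m_{k+1})/d_{k+1}⌋ (starting m₀ = 0, d₀ = 1), with convergents p_k = a_k·p_{k-1} + p_{k-2}, q_k = a_k·q_{k-1} + q_{k-2} (p₋₁ = 1, q₋₁ = 0):
  k = 0: a₀ = 7; p₀/q₀ = 7/1; p₀² − 59·q₀² = 49 − 59 = -10.
  k = 1: m = 7, d = 10, a = ⌊(7 + 7)/10⌋ = 1; p/q = (1·7 + 1)/(1·1 + 0) = 8/1; p² − 59·q² = 64 − 59 = 5.
  k = 2: m = 3, d = 5, a = ⌊(7 + 3)/5⌋ = 2; p/q = (2·8 + 7)/(2·1 + 1) = 23/3; p² − 59·q² = 529 − 531 = -2.
  k = 3: m = 7, d = 2, a = ⌊(7 + 7)/2⌋ = 7; p/q = (7·23 + 8)/(7·3 + 1) = 169/22; p² − 59·q² = 28561 − 28556 = 5.
  k = 4: m = 7, d = 5, a = ⌊(7 + 7)/5⌋ = 2; p/q = (2·169 + 23)/(2·22 + 3) = 361/47; p² − 59·q² = 130321 − 130331 = -10.
  k = 5: m = 3, d = 10, a = ⌊(7 + 3)/10⌋ = 1; p/q = (1·361 + 169)/(1·47 + 22) = 530/69; p² − 59·q² = 280900 − 280899 = 1.
  The first convergent with p² − 59·q² = 1 gives the fundamental solution (x₁, y₁) = (530, 69).
Step 2: Apply the recurrence (x_{n+1}, y_{n+1}) = (x₁x_n + 59y₁y_n, x₁y_n + y₁x_n) repeatedly.
  From (x_1, y_1) = (530, 69): x_2 = 530·530 + 59·69·69 = 561799; y_2 = 530·69 + 69·530 = 73140.
  From (x_2, y_2) = (561799, 73140): x_3 = 530·561799 + 59·69·73140 = 595506410; y_3 = 530·73140 + 69·561799 = 77528331.
  From (x_3, y_3) = (595506410, 77528331): x_4 = 530·595506410 + 59·69·77528331 = 631236232801; y_4 = 530·77528331 + 69·595506410 = 82179957720.
Step 3: Verify x_4² - 59·y_4² = 398459181600798268305601 - 398459181600798268305600 = 1 (should be 1). ✓

(x_1, y_1) = (530, 69); (x_4, y_4) = (631236232801, 82179957720).


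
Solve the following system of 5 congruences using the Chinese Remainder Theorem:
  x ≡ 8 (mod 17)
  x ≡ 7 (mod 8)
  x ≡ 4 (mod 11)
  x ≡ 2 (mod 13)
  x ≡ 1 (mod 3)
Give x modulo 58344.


Product of moduli M = 17 · 8 · 11 · 13 · 3 = 58344.
Merge one congruence at a time:
  Start: x ≡ 8 (mod 17).
  Combine with x ≡ 7 (mod 8); new modulus lcm = 136.
    Write x = 8 + 17·t and substitute into x ≡ 7 (mod 8): 17·t ≡ 7 − 8 = -1 (mod 8).
    Reduce coefficients mod 8: 1·t ≡ 7 (mod 8).
    So t ≡ 7 (mod 8).
    Then x = 8 + 17·7 = 127, valid modulo lcm(17, 8) = 136: x ≡ 127 (mod 136).
  Combine with x ≡ 4 (mod 11); new modulus lcm = 1496.
    Write x = 127 + 136·t and substitute into x ≡ 4 (mod 11): 136·t ≡ 4 − 127 = -123 (mod 11).
    Reduce coefficients mod 11: 4·t ≡ 9 (mod 11).
    The inverse of 4 mod 11 is 3 (since 4·3 = 12 = 1·11 + 1), so t ≡ 3·9 = 27 ≡ 5 (mod 11).
    Then x = 127 + 136·5 = 807, valid modulo lcm(136, 11) = 1496: x ≡ 807 (mod 1496).
  Combine with x ≡ 2 (mod 13); new modulus lcm = 19448.
    Write x = 807 + 1496·t and substitute into x ≡ 2 (mod 13): 1496·t ≡ 2 − 807 = -805 (mod 13).
    Reduce coefficients mod 13: 1·t ≡ 1 (mod 13).
    So t ≡ 1 (mod 13).
    Then x = 807 + 1496·1 = 2303, valid modulo lcm(1496, 13) = 19448: x ≡ 2303 (mod 19448).
  Combine with x ≡ 1 (mod 3); new modulus lcm = 58344.
    Write x = 2303 + 19448·t and substitute into x ≡ 1 (mod 3): 19448·t ≡ 1 − 2303 = -2302 (mod 3).
    Reduce coefficients mod 3: 2·t ≡ 2 (mod 3).
    The inverse of 2 mod 3 is 2 (since 2·2 = 4 = 1·3 + 1), so t ≡ 2·2 = 4 ≡ 1 (mod 3).
    Then x = 2303 + 19448·1 = 21751, valid modulo lcm(19448, 3) = 58344: x ≡ 21751 (mod 58344).
Verify against each original: 21751 mod 17 = 8, 21751 mod 8 = 7, 21751 mod 11 = 4, 21751 mod 13 = 2, 21751 mod 3 = 1.

x ≡ 21751 (mod 58344).


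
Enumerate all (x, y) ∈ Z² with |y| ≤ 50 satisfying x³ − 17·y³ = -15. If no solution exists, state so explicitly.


The equation is x³ - 17y³ = -15. For fixed y, x³ = 17·y³ − 15, so a solution requires the RHS to be a perfect cube.
Strategy: iterate y from -50 to 50, compute RHS = 17·y³ − 15, and check whether it is a (positive or negative) perfect cube.
Check small values of y:
  y = 0: RHS = -15 is not a perfect cube.
  y = 1: RHS = 2 is not a perfect cube.
  y = -1: RHS = -32 is not a perfect cube.
  y = 2: RHS = 121 is not a perfect cube.
  y = -2: RHS = -151 is not a perfect cube.
  y = 3: RHS = 444 is not a perfect cube.
  y = -3: RHS = -474 is not a perfect cube.
Continuing the search up to |y| = 50 finds no solutions either.
No (x, y) in the scanned range satisfies the equation.

No integer solutions with |y| ≤ 50.


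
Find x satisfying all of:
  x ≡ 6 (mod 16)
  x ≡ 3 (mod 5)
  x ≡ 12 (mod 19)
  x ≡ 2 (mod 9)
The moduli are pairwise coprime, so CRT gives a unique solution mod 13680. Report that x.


Product of moduli M = 16 · 5 · 19 · 9 = 13680.
Merge one congruence at a time:
  Start: x ≡ 6 (mod 16).
  Combine with x ≡ 3 (mod 5); new modulus lcm = 80.
    Write x = 6 + 16·t and substitute into x ≡ 3 (mod 5): 16·t ≡ 3 − 6 = -3 (mod 5).
    Reduce coefficients mod 5: 1·t ≡ 2 (mod 5).
    So t ≡ 2 (mod 5).
    Then x = 6 + 16·2 = 38, valid modulo lcm(16, 5) = 80: x ≡ 38 (mod 80).
  Combine with x ≡ 12 (mod 19); new modulus lcm = 1520.
    Write x = 38 + 80·t and substitute into x ≡ 12 (mod 19): 80·t ≡ 12 − 38 = -26 (mod 19).
    Reduce coefficients mod 19: 4·t ≡ 12 (mod 19).
    The inverse of 4 mod 19 is 5 (since 4·5 = 20 = 1·19 + 1), so t ≡ 5·12 = 60 ≡ 3 (mod 19).
    Then x = 38 + 80·3 = 278, valid modulo lcm(80, 19) = 1520: x ≡ 278 (mod 1520).
  Combine with x ≡ 2 (mod 9); new modulus lcm = 13680.
    Write x = 278 + 1520·t and substitute into x ≡ 2 (mod 9): 1520·t ≡ 2 − 278 = -276 (mod 9).
    Reduce coefficients mod 9: 8·t ≡ 3 (mod 9).
    The inverse of 8 mod 9 is 8 (since 8·8 = 64 = 7·9 + 1), so t ≡ 8·3 = 24 ≡ 6 (mod 9).
    Then x = 278 + 1520·6 = 9398, valid modulo lcm(1520, 9) = 13680: x ≡ 9398 (mod 13680).
Verify against each original: 9398 mod 16 = 6, 9398 mod 5 = 3, 9398 mod 19 = 12, 9398 mod 9 = 2.

x ≡ 9398 (mod 13680).


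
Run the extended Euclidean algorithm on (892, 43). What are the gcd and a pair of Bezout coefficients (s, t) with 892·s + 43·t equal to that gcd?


Euclidean algorithm on (892, 43) — divide until remainder is 0:
  892 = 20 · 43 + 32
  43 = 1 · 32 + 11
  32 = 2 · 11 + 10
  11 = 1 · 10 + 1
  10 = 10 · 1 + 0
gcd(892, 43) = 1.
Track Bezout coefficients alongside the remainders: start with r₀ = 892 = a·1 + b·0 (s = 1, t = 0) and r₁ = 43 = a·0 + b·1 (s = 0, t = 1); each new remainder r_{k+1} = r_{k-1} − q_k·r_k inherits s_{k+1} = s_{k-1} − q_k·s_k, t_{k+1} = t_{k-1} − q_k·t_k, so r_k = a·s_k + b·t_k at every step:
  q = 20: r = 32, s = 1 − 20·0 = 1, t = 0 − 20·1 = -20  (check: 892·1 + 43·(-20) = 32)
  q = 1: r = 11, s = 0 − 1·1 = -1, t = 1 − 1·(-20) = 21  (check: 892·(-1) + 43·21 = 11)
  q = 2: r = 10, s = 1 − 2·(-1) = 3, t = -20 − 2·21 = -62  (check: 892·3 + 43·(-62) = 10)
  q = 1: r = 1, s = -1 − 1·3 = -4, t = 21 − 1·(-62) = 83  (check: 892·(-4) + 43·83 = 1)
The row with r = 1 (the gcd) gives the Bezout coefficients s = -4, t = 83.
Result: 892 · (-4) + 43 · (83) = 1.

gcd(892, 43) = 1; s = -4, t = 83 (check: 892·(-4) + 43·83 = 1).


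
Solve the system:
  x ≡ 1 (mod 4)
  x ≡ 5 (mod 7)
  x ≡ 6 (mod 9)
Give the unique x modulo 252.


Moduli 4, 7, 9 are pairwise coprime; by CRT there is a unique solution modulo M = 4 · 7 · 9 = 252.
Solve pairwise, accumulating the modulus:
  Start with x ≡ 1 (mod 4).
  Combine with x ≡ 5 (mod 7): since gcd(4, 7) = 1, we get a unique residue mod 28.
    Write x = 1 + 4·t and substitute into x ≡ 5 (mod 7): 4·t ≡ 5 − 1 = 4 (mod 7).
    The inverse of 4 mod 7 is 2 (since 4·2 = 8 = 1·7 + 1), so t ≡ 2·4 = 8 ≡ 1 (mod 7).
    Then x = 1 + 4·1 = 5, valid modulo lcm(4, 7) = 28: x ≡ 5 (mod 28).
  Combine with x ≡ 6 (mod 9): since gcd(28, 9) = 1, we get a unique residue mod 252.
    Write x = 5 + 28·t and substitute into x ≡ 6 (mod 9): 28·t ≡ 6 − 5 = 1 (mod 9).
    Reduce coefficients mod 9: 1·t ≡ 1 (mod 9).
    So t ≡ 1 (mod 9).
    Then x = 5 + 28·1 = 33, valid modulo lcm(28, 9) = 252: x ≡ 33 (mod 252).
Verify: 33 mod 4 = 1 ✓, 33 mod 7 = 5 ✓, 33 mod 9 = 6 ✓.

x ≡ 33 (mod 252).


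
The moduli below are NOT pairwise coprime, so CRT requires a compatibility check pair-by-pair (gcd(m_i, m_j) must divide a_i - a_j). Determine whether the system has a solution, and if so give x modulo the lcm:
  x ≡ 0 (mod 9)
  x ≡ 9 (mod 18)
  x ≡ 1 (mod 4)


Moduli 9, 18, 4 are not pairwise coprime, so CRT works modulo lcm(m_i) when all pairwise compatibility conditions hold.
Pairwise compatibility: gcd(m_i, m_j) must divide a_i - a_j for every pair.
Merge one congruence at a time:
  Start: x ≡ 0 (mod 9).
  Combine with x ≡ 9 (mod 18): gcd(9, 18) = 9; 9 - 0 = 9, which IS divisible by 9, so compatible.
    Write x = 0 + 9·t and substitute into x ≡ 9 (mod 18): 9·t ≡ 9 − 0 = 9 (mod 18).
    Divide the congruence (and modulus) by g = 9: 1·t ≡ 1 (mod 2).
    So t ≡ 1 (mod 2).
    Then x = 0 + 9·1 = 9, valid modulo lcm(9, 18) = 18: x ≡ 9 (mod 18).
  Combine with x ≡ 1 (mod 4): gcd(18, 4) = 2; 1 - 9 = -8, which IS divisible by 2, so compatible.
    Write x = 9 + 18·t and substitute into x ≡ 1 (mod 4): 18·t ≡ 1 − 9 = -8 (mod 4).
    Divide the congruence (and modulus) by g = 2: 9·t ≡ -4 (mod 2).
    Reduce coefficients mod 2: 1·t ≡ 0 (mod 2).
    So t ≡ 0 (mod 2).
    Then x = 9 + 18·0 = 9, valid modulo lcm(18, 4) = 36: x ≡ 9 (mod 36).
Verify: 9 mod 9 = 0, 9 mod 18 = 9, 9 mod 4 = 1.

x ≡ 9 (mod 36).


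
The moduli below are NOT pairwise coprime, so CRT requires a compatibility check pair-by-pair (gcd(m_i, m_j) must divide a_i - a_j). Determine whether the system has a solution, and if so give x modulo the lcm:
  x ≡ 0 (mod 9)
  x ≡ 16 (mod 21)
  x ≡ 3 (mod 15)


Moduli 9, 21, 15 are not pairwise coprime, so CRT works modulo lcm(m_i) when all pairwise compatibility conditions hold.
Pairwise compatibility: gcd(m_i, m_j) must divide a_i - a_j for every pair.
Merge one congruence at a time:
  Start: x ≡ 0 (mod 9).
  Combine with x ≡ 16 (mod 21): gcd(9, 21) = 3, and 16 - 0 = 16 is NOT divisible by 3.
    ⇒ system is inconsistent (no integer solution).

No solution (the system is inconsistent).


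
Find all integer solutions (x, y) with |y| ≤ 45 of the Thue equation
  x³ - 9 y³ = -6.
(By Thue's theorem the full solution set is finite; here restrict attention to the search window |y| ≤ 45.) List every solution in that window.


The equation is x³ - 9y³ = -6. For fixed y, x³ = 9·y³ − 6, so a solution requires the RHS to be a perfect cube.
Strategy: iterate y from -45 to 45, compute RHS = 9·y³ − 6, and check whether it is a (positive or negative) perfect cube.
Check small values of y:
  y = 0: RHS = -6 is not a perfect cube.
  y = 1: RHS = 3 is not a perfect cube.
  y = -1: RHS = -15 is not a perfect cube.
  y = 2: RHS = 66 is not a perfect cube.
  y = -2: RHS = -78 is not a perfect cube.
  y = 3: RHS = 237 is not a perfect cube.
  y = -3: RHS = -249 is not a perfect cube.
Continuing the search up to |y| = 45 finds no solutions either.
No (x, y) in the scanned range satisfies the equation.

No integer solutions with |y| ≤ 45.


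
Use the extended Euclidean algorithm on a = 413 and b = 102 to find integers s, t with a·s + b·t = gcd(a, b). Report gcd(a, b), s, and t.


Euclidean algorithm on (413, 102) — divide until remainder is 0:
  413 = 4 · 102 + 5
  102 = 20 · 5 + 2
  5 = 2 · 2 + 1
  2 = 2 · 1 + 0
gcd(413, 102) = 1.
Track Bezout coefficients alongside the remainders: start with r₀ = 413 = a·1 + b·0 (s = 1, t = 0) and r₁ = 102 = a·0 + b·1 (s = 0, t = 1); each new remainder r_{k+1} = r_{k-1} − q_k·r_k inherits s_{k+1} = s_{k-1} − q_k·s_k, t_{k+1} = t_{k-1} − q_k·t_k, so r_k = a·s_k + b·t_k at every step:
  q = 4: r = 5, s = 1 − 4·0 = 1, t = 0 − 4·1 = -4  (check: 413·1 + 102·(-4) = 5)
  q = 20: r = 2, s = 0 − 20·1 = -20, t = 1 − 20·(-4) = 81  (check: 413·(-20) + 102·81 = 2)
  q = 2: r = 1, s = 1 − 2·(-20) = 41, t = -4 − 2·81 = -166  (check: 413·41 + 102·(-166) = 1)
The row with r = 1 (the gcd) gives the Bezout coefficients s = 41, t = -166.
Result: 413 · (41) + 102 · (-166) = 1.

gcd(413, 102) = 1; s = 41, t = -166 (check: 413·41 + 102·(-166) = 1).


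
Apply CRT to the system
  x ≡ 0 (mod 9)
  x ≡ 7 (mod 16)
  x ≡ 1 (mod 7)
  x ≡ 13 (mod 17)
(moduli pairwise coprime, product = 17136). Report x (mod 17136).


Product of moduli M = 9 · 16 · 7 · 17 = 17136.
Merge one congruence at a time:
  Start: x ≡ 0 (mod 9).
  Combine with x ≡ 7 (mod 16); new modulus lcm = 144.
    Write x = 0 + 9·t and substitute into x ≡ 7 (mod 16): 9·t ≡ 7 − 0 = 7 (mod 16).
    The inverse of 9 mod 16 is 9 (since 9·9 = 81 = 5·16 + 1), so t ≡ 9·7 = 63 ≡ 15 (mod 16).
    Then x = 0 + 9·15 = 135, valid modulo lcm(9, 16) = 144: x ≡ 135 (mod 144).
  Combine with x ≡ 1 (mod 7); new modulus lcm = 1008.
    Write x = 135 + 144·t and substitute into x ≡ 1 (mod 7): 144·t ≡ 1 − 135 = -134 (mod 7).
    Reduce coefficients mod 7: 4·t ≡ 6 (mod 7).
    The inverse of 4 mod 7 is 2 (since 4·2 = 8 = 1·7 + 1), so t ≡ 2·6 = 12 ≡ 5 (mod 7).
    Then x = 135 + 144·5 = 855, valid modulo lcm(144, 7) = 1008: x ≡ 855 (mod 1008).
  Combine with x ≡ 13 (mod 17); new modulus lcm = 17136.
    Write x = 855 + 1008·t and substitute into x ≡ 13 (mod 17): 1008·t ≡ 13 − 855 = -842 (mod 17).
    Reduce coefficients mod 17: 5·t ≡ 8 (mod 17).
    The inverse of 5 mod 17 is 7 (since 5·7 = 35 = 2·17 + 1), so t ≡ 7·8 = 56 ≡ 5 (mod 17).
    Then x = 855 + 1008·5 = 5895, valid modulo lcm(1008, 17) = 17136: x ≡ 5895 (mod 17136).
Verify against each original: 5895 mod 9 = 0, 5895 mod 16 = 7, 5895 mod 7 = 1, 5895 mod 17 = 13.

x ≡ 5895 (mod 17136).


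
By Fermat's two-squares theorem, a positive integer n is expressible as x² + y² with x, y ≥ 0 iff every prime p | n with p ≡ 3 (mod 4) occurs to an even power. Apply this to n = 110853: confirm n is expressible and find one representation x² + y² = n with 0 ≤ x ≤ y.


Step 1: Factor n = 110853 = 3^2 · 109 · 113.
Step 2: Check the mod-4 condition on each prime factor: 3 ≡ 3 (mod 4), exponent 2 (must be even); 109 ≡ 1 (mod 4), exponent 1; 113 ≡ 1 (mod 4), exponent 1.
All primes ≡ 3 (mod 4) appear to even exponent (or don't appear), so by the two-squares theorem n IS expressible as a sum of two squares.
Step 3: Build a representation. Group n = k² · m with k = 3 and m = 109 · 113 = 12317 (a product of primes ≡ 1 (mod 4)); a representation of m scales to one of n via (k·x)² + (k·y)² = k²(x² + y²). Each prime p ≡ 1 (mod 4) is itself a sum of two squares; find a² by testing p − a² for a perfect square:
  109: 109 − 1² = 108, 109 − 2² = 105, 109 − 3² = 100 = 10² ⇒ 109 = 3² + 10².
  113: 113 − 1² = 112, 113 − 2² = 109, 113 − 3² = 104, 113 − 4² = 97, 113 − 5² = 88, 113 − 6² = 77, 113 − 7² = 64 = 8² ⇒ 113 = 7² + 8².
  Combine using the Brahmagupta–Fibonacci identity (a² + b²)(c² + d²) = (ac − bd)² + (ad + bc)² = (ac + bd)² + (ad − bc)²:
  109 · 113 = 12317: from (3² + 10²)(7² + 8²), take (3·7 − 10·8, 3·8 + 10·7) = (21 − 80, 24 + 70) = (-59, 94); dropping signs (only squares matter) gives (59, 94); check 59² + 94² = 3481 + 8836 = 12317 ✓.
  Scale by k = 3: (3·59, 3·94) = (177, 282).
Step 4: Order so x ≤ y and verify: 177² + 282² = 31329 + 79524 = 110853 = n. ✓

n = 110853 = 177² + 282² (one valid representation with x ≤ y).


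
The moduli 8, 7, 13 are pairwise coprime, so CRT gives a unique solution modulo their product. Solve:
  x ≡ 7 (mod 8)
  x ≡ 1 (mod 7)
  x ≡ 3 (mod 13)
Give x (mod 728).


Moduli 8, 7, 13 are pairwise coprime; by CRT there is a unique solution modulo M = 8 · 7 · 13 = 728.
Solve pairwise, accumulating the modulus:
  Start with x ≡ 7 (mod 8).
  Combine with x ≡ 1 (mod 7): since gcd(8, 7) = 1, we get a unique residue mod 56.
    Write x = 7 + 8·t and substitute into x ≡ 1 (mod 7): 8·t ≡ 1 − 7 = -6 (mod 7).
    Reduce coefficients mod 7: 1·t ≡ 1 (mod 7).
    So t ≡ 1 (mod 7).
    Then x = 7 + 8·1 = 15, valid modulo lcm(8, 7) = 56: x ≡ 15 (mod 56).
  Combine with x ≡ 3 (mod 13): since gcd(56, 13) = 1, we get a unique residue mod 728.
    Write x = 15 + 56·t and substitute into x ≡ 3 (mod 13): 56·t ≡ 3 − 15 = -12 (mod 13).
    Reduce coefficients mod 13: 4·t ≡ 1 (mod 13).
    The inverse of 4 mod 13 is 10 (since 4·10 = 40 = 3·13 + 1), so t ≡ 10·1 = 10 ≡ 10 (mod 13).
    Then x = 15 + 56·10 = 575, valid modulo lcm(56, 13) = 728: x ≡ 575 (mod 728).
Verify: 575 mod 8 = 7 ✓, 575 mod 7 = 1 ✓, 575 mod 13 = 3 ✓.

x ≡ 575 (mod 728).


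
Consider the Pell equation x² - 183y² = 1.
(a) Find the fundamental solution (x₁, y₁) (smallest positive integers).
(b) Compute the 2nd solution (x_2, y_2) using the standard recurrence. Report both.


Step 1: Find the fundamental solution (x₁, y₁) of x² - 183y² = 1.
  Expand √183 as a continued fraction. a₀ = ⌊√183⌋ = 13; iterate m_{k+1} = d_k·a_k − m_k, d_{k+1} = (183 − m_{k+1}²)/d_k, a_{k+1} = ⌊(a₀ + m_{k+1})/d_{k+1}⌋ (starting m₀ = 0, d₀ = 1), with convergents p_k = a_k·p_{k-1} + p_{k-2}, q_k = a_k·q_{k-1} + q_{k-2} (p₋₁ = 1, q₋₁ = 0):
  k = 0: a₀ = 13; p₀/q₀ = 13/1; p₀² − 183·q₀² = 169 − 183 = -14.
  k = 1: m = 13, d = 14, a = ⌊(13 + 13)/14⌋ = 1; p/q = (1·13 + 1)/(1·1 + 0) = 14/1; p² − 183·q² = 196 − 183 = 13.
  k = 2: m = 1, d = 13, a = ⌊(13 + 1)/13⌋ = 1; p/q = (1·14 + 13)/(1·1 + 1) = 27/2; p² − 183·q² = 729 − 732 = -3.
  k = 3: m = 12, d = 3, a = ⌊(13 + 12)/3⌋ = 8; p/q = (8·27 + 14)/(8·2 + 1) = 230/17; p² − 183·q² = 52900 − 52887 = 13.
  k = 4: m = 12, d = 13, a = ⌊(13 + 12)/13⌋ = 1; p/q = (1·230 + 27)/(1·17 + 2) = 257/19; p² − 183·q² = 66049 − 66063 = -14.
  k = 5: m = 1, d = 14, a = ⌊(13 + 1)/14⌋ = 1; p/q = (1·257 + 230)/(1·19 + 17) = 487/36; p² − 183·q² = 237169 − 237168 = 1.
  The first convergent with p² − 183·q² = 1 gives the fundamental solution (x₁, y₁) = (487, 36).
Step 2: Apply the recurrence (x_{n+1}, y_{n+1}) = (x₁x_n + 183y₁y_n, x₁y_n + y₁x_n) repeatedly.
  From (x_1, y_1) = (487, 36): x_2 = 487·487 + 183·36·36 = 474337; y_2 = 487·36 + 36·487 = 35064.
Step 3: Verify x_2² - 183·y_2² = 224995589569 - 224995589568 = 1 (should be 1). ✓

(x_1, y_1) = (487, 36); (x_2, y_2) = (474337, 35064).


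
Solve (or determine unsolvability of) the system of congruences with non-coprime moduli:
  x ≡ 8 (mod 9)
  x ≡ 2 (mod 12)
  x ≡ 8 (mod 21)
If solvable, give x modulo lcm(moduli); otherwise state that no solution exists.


Moduli 9, 12, 21 are not pairwise coprime, so CRT works modulo lcm(m_i) when all pairwise compatibility conditions hold.
Pairwise compatibility: gcd(m_i, m_j) must divide a_i - a_j for every pair.
Merge one congruence at a time:
  Start: x ≡ 8 (mod 9).
  Combine with x ≡ 2 (mod 12): gcd(9, 12) = 3; 2 - 8 = -6, which IS divisible by 3, so compatible.
    Write x = 8 + 9·t and substitute into x ≡ 2 (mod 12): 9·t ≡ 2 − 8 = -6 (mod 12).
    Divide the congruence (and modulus) by g = 3: 3·t ≡ -2 (mod 4).
    Reduce coefficients mod 4: 3·t ≡ 2 (mod 4).
    The inverse of 3 mod 4 is 3 (since 3·3 = 9 = 2·4 + 1), so t ≡ 3·2 = 6 ≡ 2 (mod 4).
    Then x = 8 + 9·2 = 26, valid modulo lcm(9, 12) = 36: x ≡ 26 (mod 36).
  Combine with x ≡ 8 (mod 21): gcd(36, 21) = 3; 8 - 26 = -18, which IS divisible by 3, so compatible.
    Write x = 26 + 36·t and substitute into x ≡ 8 (mod 21): 36·t ≡ 8 − 26 = -18 (mod 21).
    Divide the congruence (and modulus) by g = 3: 12·t ≡ -6 (mod 7).
    Reduce coefficients mod 7: 5·t ≡ 1 (mod 7).
    The inverse of 5 mod 7 is 3 (since 5·3 = 15 = 2·7 + 1), so t ≡ 3·1 = 3 ≡ 3 (mod 7).
    Then x = 26 + 36·3 = 134, valid modulo lcm(36, 21) = 252: x ≡ 134 (mod 252).
Verify: 134 mod 9 = 8, 134 mod 12 = 2, 134 mod 21 = 8.

x ≡ 134 (mod 252).


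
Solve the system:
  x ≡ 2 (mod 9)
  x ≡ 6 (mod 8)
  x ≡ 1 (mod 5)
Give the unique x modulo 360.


Moduli 9, 8, 5 are pairwise coprime; by CRT there is a unique solution modulo M = 9 · 8 · 5 = 360.
Solve pairwise, accumulating the modulus:
  Start with x ≡ 2 (mod 9).
  Combine with x ≡ 6 (mod 8): since gcd(9, 8) = 1, we get a unique residue mod 72.
    Write x = 2 + 9·t and substitute into x ≡ 6 (mod 8): 9·t ≡ 6 − 2 = 4 (mod 8).
    Reduce coefficients mod 8: 1·t ≡ 4 (mod 8).
    So t ≡ 4 (mod 8).
    Then x = 2 + 9·4 = 38, valid modulo lcm(9, 8) = 72: x ≡ 38 (mod 72).
  Combine with x ≡ 1 (mod 5): since gcd(72, 5) = 1, we get a unique residue mod 360.
    Write x = 38 + 72·t and substitute into x ≡ 1 (mod 5): 72·t ≡ 1 − 38 = -37 (mod 5).
    Reduce coefficients mod 5: 2·t ≡ 3 (mod 5).
    The inverse of 2 mod 5 is 3 (since 2·3 = 6 = 1·5 + 1), so t ≡ 3·3 = 9 ≡ 4 (mod 5).
    Then x = 38 + 72·4 = 326, valid modulo lcm(72, 5) = 360: x ≡ 326 (mod 360).
Verify: 326 mod 9 = 2 ✓, 326 mod 8 = 6 ✓, 326 mod 5 = 1 ✓.

x ≡ 326 (mod 360).


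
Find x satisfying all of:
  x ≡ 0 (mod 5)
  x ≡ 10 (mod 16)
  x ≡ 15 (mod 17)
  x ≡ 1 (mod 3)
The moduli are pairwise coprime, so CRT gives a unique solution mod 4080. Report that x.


Product of moduli M = 5 · 16 · 17 · 3 = 4080.
Merge one congruence at a time:
  Start: x ≡ 0 (mod 5).
  Combine with x ≡ 10 (mod 16); new modulus lcm = 80.
    Write x = 0 + 5·t and substitute into x ≡ 10 (mod 16): 5·t ≡ 10 − 0 = 10 (mod 16).
    The inverse of 5 mod 16 is 13 (since 5·13 = 65 = 4·16 + 1), so t ≡ 13·10 = 130 ≡ 2 (mod 16).
    Then x = 0 + 5·2 = 10, valid modulo lcm(5, 16) = 80: x ≡ 10 (mod 80).
  Combine with x ≡ 15 (mod 17); new modulus lcm = 1360.
    Write x = 10 + 80·t and substitute into x ≡ 15 (mod 17): 80·t ≡ 15 − 10 = 5 (mod 17).
    Reduce coefficients mod 17: 12·t ≡ 5 (mod 17).
    The inverse of 12 mod 17 is 10 (since 12·10 = 120 = 7·17 + 1), so t ≡ 10·5 = 50 ≡ 16 (mod 17).
    Then x = 10 + 80·16 = 1290, valid modulo lcm(80, 17) = 1360: x ≡ 1290 (mod 1360).
  Combine with x ≡ 1 (mod 3); new modulus lcm = 4080.
    Write x = 1290 + 1360·t and substitute into x ≡ 1 (mod 3): 1360·t ≡ 1 − 1290 = -1289 (mod 3).
    Reduce coefficients mod 3: 1·t ≡ 1 (mod 3).
    So t ≡ 1 (mod 3).
    Then x = 1290 + 1360·1 = 2650, valid modulo lcm(1360, 3) = 4080: x ≡ 2650 (mod 4080).
Verify against each original: 2650 mod 5 = 0, 2650 mod 16 = 10, 2650 mod 17 = 15, 2650 mod 3 = 1.

x ≡ 2650 (mod 4080).


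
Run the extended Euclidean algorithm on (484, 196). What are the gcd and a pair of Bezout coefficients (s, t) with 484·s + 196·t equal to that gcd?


Euclidean algorithm on (484, 196) — divide until remainder is 0:
  484 = 2 · 196 + 92
  196 = 2 · 92 + 12
  92 = 7 · 12 + 8
  12 = 1 · 8 + 4
  8 = 2 · 4 + 0
gcd(484, 196) = 4.
Track Bezout coefficients alongside the remainders: start with r₀ = 484 = a·1 + b·0 (s = 1, t = 0) and r₁ = 196 = a·0 + b·1 (s = 0, t = 1); each new remainder r_{k+1} = r_{k-1} − q_k·r_k inherits s_{k+1} = s_{k-1} − q_k·s_k, t_{k+1} = t_{k-1} − q_k·t_k, so r_k = a·s_k + b·t_k at every step:
  q = 2: r = 92, s = 1 − 2·0 = 1, t = 0 − 2·1 = -2  (check: 484·1 + 196·(-2) = 92)
  q = 2: r = 12, s = 0 − 2·1 = -2, t = 1 − 2·(-2) = 5  (check: 484·(-2) + 196·5 = 12)
  q = 7: r = 8, s = 1 − 7·(-2) = 15, t = -2 − 7·5 = -37  (check: 484·15 + 196·(-37) = 8)
  q = 1: r = 4, s = -2 − 1·15 = -17, t = 5 − 1·(-37) = 42  (check: 484·(-17) + 196·42 = 4)
The row with r = 4 (the gcd) gives the Bezout coefficients s = -17, t = 42.
Result: 484 · (-17) + 196 · (42) = 4.

gcd(484, 196) = 4; s = -17, t = 42 (check: 484·(-17) + 196·42 = 4).


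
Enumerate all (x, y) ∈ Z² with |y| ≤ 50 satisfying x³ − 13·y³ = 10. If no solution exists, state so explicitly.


The equation is x³ - 13y³ = 10. For fixed y, x³ = 13·y³ + 10, so a solution requires the RHS to be a perfect cube.
Strategy: iterate y from -50 to 50, compute RHS = 13·y³ + 10, and check whether it is a (positive or negative) perfect cube.
Check small values of y:
  y = 0: RHS = 10 is not a perfect cube.
  y = 1: RHS = 23 is not a perfect cube.
  y = -1: RHS = -3 is not a perfect cube.
  y = 2: RHS = 114 is not a perfect cube.
  y = -2: RHS = -94 is not a perfect cube.
  y = 3: RHS = 361 is not a perfect cube.
  y = -3: RHS = -341 is not a perfect cube.
Continuing the search up to |y| = 50 finds no solutions either.
No (x, y) in the scanned range satisfies the equation.

No integer solutions with |y| ≤ 50.


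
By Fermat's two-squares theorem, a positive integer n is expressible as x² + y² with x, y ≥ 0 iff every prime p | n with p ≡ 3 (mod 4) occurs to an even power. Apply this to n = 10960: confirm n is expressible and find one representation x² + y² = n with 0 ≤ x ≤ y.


Step 1: Factor n = 10960 = 2^4 · 5 · 137.
Step 2: Check the mod-4 condition on each prime factor: 2 = 2 (special); 5 ≡ 1 (mod 4), exponent 1; 137 ≡ 1 (mod 4), exponent 1.
All primes ≡ 3 (mod 4) appear to even exponent (or don't appear), so by the two-squares theorem n IS expressible as a sum of two squares.
Step 3: Build a representation. Group n = k² · m with k = 4 and m = 5 · 137 = 685 (a product of primes ≡ 1 (mod 4)); a representation of m scales to one of n via (k·x)² + (k·y)² = k²(x² + y²). Each prime p ≡ 1 (mod 4) is itself a sum of two squares; find a² by testing p − a² for a perfect square:
  5: 5 − 1² = 4 = 2² ⇒ 5 = 1² + 2².
  137: 137 − 1² = 136, 137 − 2² = 133, 137 − 3² = 128, 137 − 4² = 121 = 11² ⇒ 137 = 4² + 11².
  Combine using the Brahmagupta–Fibonacci identity (a² + b²)(c² + d²) = (ac − bd)² + (ad + bc)² = (ac + bd)² + (ad − bc)²:
  5 · 137 = 685: from (1² + 2²)(4² + 11²), take (1·4 − 2·11, 1·11 + 2·4) = (4 − 22, 11 + 8) = (-18, 19); dropping signs (only squares matter) gives (18, 19); check 18² + 19² = 324 + 361 = 685 ✓.
  Scale by k = 4: (4·18, 4·19) = (72, 76).
Step 4: Order so x ≤ y and verify: 72² + 76² = 5184 + 5776 = 10960 = n. ✓

n = 10960 = 72² + 76² (one valid representation with x ≤ y).
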